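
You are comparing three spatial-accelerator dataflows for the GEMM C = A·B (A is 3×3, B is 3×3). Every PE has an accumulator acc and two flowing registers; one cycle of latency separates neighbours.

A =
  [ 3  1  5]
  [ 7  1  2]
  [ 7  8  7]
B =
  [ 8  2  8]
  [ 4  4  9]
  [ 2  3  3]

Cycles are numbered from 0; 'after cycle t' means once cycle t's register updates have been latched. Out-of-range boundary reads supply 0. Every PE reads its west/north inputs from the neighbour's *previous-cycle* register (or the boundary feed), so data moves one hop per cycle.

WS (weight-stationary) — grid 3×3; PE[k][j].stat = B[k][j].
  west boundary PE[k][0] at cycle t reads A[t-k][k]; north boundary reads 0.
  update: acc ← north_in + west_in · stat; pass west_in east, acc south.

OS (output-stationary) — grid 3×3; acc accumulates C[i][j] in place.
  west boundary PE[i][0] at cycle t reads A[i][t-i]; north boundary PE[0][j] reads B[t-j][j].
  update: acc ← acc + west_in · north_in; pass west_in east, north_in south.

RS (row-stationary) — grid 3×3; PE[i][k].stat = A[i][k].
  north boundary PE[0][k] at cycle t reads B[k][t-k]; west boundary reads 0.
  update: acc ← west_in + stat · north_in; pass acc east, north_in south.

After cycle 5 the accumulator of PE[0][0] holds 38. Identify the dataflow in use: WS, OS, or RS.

WS (3×3 grid), PE[0][0]:
  after 0 — PE[0][0] acc=24, pass-E 3, pass-S 24
  after 1 — PE[0][0] acc=56, pass-E 7, pass-S 56
  after 2 — PE[0][0] acc=56, pass-E 7, pass-S 56
  after 3 — PE[0][0] acc=0, pass-E 0, pass-S 0
  after 4 — PE[0][0] acc=0, pass-E 0, pass-S 0
  after 5 — PE[0][0] acc=0, pass-E 0, pass-S 0
OS (3×3 grid), PE[0][0]:
  after 0 — PE[0][0] acc=24, pass-E 3, pass-S 8
  after 1 — PE[0][0] acc=28, pass-E 1, pass-S 4
  after 2 — PE[0][0] acc=38, pass-E 5, pass-S 2
  after 3 — PE[0][0] acc=38, pass-E 0, pass-S 0
  after 4 — PE[0][0] acc=38, pass-E 0, pass-S 0
  after 5 — PE[0][0] acc=38, pass-E 0, pass-S 0
RS (3×3 grid), PE[0][0]:
  after 0 — PE[0][0] acc=24, pass-E 24, pass-S 8
  after 1 — PE[0][0] acc=6, pass-E 6, pass-S 2
  after 2 — PE[0][0] acc=24, pass-E 24, pass-S 8
  after 3 — PE[0][0] acc=0, pass-E 0, pass-S 0
  after 4 — PE[0][0] acc=0, pass-E 0, pass-S 0
  after 5 — PE[0][0] acc=0, pass-E 0, pass-S 0

dataflow = OS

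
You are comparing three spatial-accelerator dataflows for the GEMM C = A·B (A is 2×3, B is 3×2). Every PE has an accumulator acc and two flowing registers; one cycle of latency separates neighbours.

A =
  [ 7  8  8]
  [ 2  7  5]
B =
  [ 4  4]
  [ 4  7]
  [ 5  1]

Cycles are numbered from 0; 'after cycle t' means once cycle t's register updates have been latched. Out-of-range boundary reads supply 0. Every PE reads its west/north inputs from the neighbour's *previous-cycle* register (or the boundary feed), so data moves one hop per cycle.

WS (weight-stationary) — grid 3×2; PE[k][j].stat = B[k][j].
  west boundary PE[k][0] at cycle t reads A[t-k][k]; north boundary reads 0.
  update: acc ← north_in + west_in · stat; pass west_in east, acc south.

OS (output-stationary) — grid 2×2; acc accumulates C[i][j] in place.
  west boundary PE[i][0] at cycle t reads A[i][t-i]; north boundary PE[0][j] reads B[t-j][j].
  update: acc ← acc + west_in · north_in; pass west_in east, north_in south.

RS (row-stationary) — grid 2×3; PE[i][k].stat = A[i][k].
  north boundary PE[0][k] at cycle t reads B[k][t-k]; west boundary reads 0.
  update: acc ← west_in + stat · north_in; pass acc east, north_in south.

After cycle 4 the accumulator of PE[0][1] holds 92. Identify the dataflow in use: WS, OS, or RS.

dataflow = OS

Under WS (3×2), PE[0][1]:
  step 0 · PE0,1: acc=0; fwd→0 fwd↓0
  step 1 · PE0,1: acc=28; fwd→7 fwd↓28
  step 2 · PE0,1: acc=8; fwd→2 fwd↓8
  step 3 · PE0,1: acc=0; fwd→0 fwd↓0
  step 4 · PE0,1: acc=0; fwd→0 fwd↓0
Under OS (2×2), PE[0][1]:
  step 0 · PE0,1: acc=0; fwd→0 fwd↓0
  step 1 · PE0,1: acc=28; fwd→7 fwd↓4
  step 2 · PE0,1: acc=84; fwd→8 fwd↓7
  step 3 · PE0,1: acc=92; fwd→8 fwd↓1
  step 4 · PE0,1: acc=92; fwd→0 fwd↓0
Under RS (2×3), PE[0][1]:
  step 0 · PE0,1: acc=0; fwd→0 fwd↓0
  step 1 · PE0,1: acc=60; fwd→60 fwd↓4
  step 2 · PE0,1: acc=84; fwd→84 fwd↓7
  step 3 · PE0,1: acc=0; fwd→0 fwd↓0
  step 4 · PE0,1: acc=0; fwd→0 fwd↓0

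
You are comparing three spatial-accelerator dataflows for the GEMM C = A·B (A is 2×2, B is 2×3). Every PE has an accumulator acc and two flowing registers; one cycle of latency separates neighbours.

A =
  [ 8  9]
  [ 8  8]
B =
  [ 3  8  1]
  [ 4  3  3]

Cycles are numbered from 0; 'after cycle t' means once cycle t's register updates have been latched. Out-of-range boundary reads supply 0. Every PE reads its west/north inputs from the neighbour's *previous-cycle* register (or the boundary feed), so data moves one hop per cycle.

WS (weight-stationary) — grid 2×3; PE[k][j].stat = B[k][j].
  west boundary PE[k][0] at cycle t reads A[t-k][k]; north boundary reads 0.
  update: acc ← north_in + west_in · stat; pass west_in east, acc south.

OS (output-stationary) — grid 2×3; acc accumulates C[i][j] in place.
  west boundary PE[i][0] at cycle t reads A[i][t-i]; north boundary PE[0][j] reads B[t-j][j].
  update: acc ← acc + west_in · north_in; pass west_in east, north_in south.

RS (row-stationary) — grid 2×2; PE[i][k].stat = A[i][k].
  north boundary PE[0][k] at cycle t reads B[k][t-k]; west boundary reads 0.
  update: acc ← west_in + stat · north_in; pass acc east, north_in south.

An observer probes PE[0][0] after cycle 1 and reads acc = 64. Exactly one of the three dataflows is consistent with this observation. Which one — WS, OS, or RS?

— WS: 2×3; PE[0][0] trace:
  @0  [0,0]  acc 24  |  →8  ↓24
  @1  [0,0]  acc 24  |  →8  ↓24
— OS: 2×3; PE[0][0] trace:
  @0  [0,0]  acc 24  |  →8  ↓3
  @1  [0,0]  acc 60  |  →9  ↓4
— RS: 2×2; PE[0][0] trace:
  @0  [0,0]  acc 24  |  →24  ↓3
  @1  [0,0]  acc 64  |  →64  ↓8

dataflow = RS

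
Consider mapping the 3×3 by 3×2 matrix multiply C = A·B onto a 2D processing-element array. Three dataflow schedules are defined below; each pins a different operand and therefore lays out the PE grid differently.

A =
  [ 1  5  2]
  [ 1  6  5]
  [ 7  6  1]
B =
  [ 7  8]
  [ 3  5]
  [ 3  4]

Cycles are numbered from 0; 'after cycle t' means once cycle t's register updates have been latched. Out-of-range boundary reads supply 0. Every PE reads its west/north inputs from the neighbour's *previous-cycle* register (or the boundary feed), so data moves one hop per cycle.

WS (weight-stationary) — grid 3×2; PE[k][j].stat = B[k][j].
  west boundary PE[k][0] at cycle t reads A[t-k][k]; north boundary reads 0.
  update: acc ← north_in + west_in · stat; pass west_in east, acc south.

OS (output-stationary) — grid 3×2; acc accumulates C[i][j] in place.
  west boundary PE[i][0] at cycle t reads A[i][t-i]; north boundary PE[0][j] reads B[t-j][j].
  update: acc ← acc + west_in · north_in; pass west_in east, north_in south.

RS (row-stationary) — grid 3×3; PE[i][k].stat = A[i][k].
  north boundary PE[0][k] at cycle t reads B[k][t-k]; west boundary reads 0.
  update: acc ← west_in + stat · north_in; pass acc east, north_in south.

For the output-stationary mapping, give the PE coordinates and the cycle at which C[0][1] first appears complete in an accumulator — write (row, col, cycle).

(row, col, cycle) = (0, 1, 3)

Under OS, C[0][1] lands at PE[0][1]:
  after 0 — PE[0][1] acc=0, pass-E 0, pass-S 0
  after 1 — PE[0][1] acc=8, pass-E 1, pass-S 8
  after 2 — PE[0][1] acc=33, pass-E 5, pass-S 5
  after 3 — PE[0][1] acc=41, pass-E 2, pass-S 4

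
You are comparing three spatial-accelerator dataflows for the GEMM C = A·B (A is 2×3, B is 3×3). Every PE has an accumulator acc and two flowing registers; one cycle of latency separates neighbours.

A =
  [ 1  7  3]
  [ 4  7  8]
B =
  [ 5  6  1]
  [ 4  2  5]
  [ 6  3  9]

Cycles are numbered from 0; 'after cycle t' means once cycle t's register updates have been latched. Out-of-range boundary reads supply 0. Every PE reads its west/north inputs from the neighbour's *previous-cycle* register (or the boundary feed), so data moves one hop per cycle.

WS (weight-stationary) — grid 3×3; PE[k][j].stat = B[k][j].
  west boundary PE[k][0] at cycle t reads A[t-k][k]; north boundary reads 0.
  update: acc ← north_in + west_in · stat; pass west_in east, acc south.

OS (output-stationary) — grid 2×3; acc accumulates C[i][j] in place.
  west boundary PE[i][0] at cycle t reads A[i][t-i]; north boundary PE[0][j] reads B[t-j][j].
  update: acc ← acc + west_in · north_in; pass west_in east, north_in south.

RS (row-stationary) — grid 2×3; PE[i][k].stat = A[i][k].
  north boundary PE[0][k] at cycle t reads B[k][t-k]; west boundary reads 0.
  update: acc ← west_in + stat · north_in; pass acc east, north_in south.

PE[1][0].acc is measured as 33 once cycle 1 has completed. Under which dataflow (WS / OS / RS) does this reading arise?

Under WS (3×3), PE[1][0]:
  0: (1,0).acc=0  regs=<0,0>
  1: (1,0).acc=33  regs=<7,33>
Under OS (2×3), PE[1][0]:
  0: (1,0).acc=0  regs=<0,0>
  1: (1,0).acc=20  regs=<4,5>
Under RS (2×3), PE[1][0]:
  0: (1,0).acc=0  regs=<0,0>
  1: (1,0).acc=20  regs=<20,5>

dataflow = WS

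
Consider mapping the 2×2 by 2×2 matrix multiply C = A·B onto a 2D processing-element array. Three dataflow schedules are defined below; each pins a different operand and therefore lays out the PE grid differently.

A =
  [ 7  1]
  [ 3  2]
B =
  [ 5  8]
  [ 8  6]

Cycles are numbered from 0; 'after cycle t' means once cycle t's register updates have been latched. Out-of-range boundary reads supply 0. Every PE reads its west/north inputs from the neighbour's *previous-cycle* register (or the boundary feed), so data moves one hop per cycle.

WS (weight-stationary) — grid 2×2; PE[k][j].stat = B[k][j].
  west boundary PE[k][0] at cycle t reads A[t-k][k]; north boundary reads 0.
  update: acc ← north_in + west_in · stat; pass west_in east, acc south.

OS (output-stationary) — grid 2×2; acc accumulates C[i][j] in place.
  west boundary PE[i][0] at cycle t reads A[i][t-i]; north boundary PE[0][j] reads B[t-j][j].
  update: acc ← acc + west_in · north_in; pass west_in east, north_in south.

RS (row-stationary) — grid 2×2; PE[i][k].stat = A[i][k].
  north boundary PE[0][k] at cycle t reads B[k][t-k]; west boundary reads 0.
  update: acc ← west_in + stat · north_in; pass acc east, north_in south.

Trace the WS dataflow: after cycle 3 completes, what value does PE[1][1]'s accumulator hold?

PE[1][1].acc = 36

WS (2×2). Following PE[1][1] plus its west/north inputs:
  after 0 — PE[0][1] acc=0, pass-E 0, pass-S 0
  after 0 — PE[1][0] acc=0, pass-E 0, pass-S 0
  after 0 — PE[1][1] acc=0, pass-E 0, pass-S 0
  after 1 — PE[0][1] acc=56, pass-E 7, pass-S 56
  after 1 — PE[1][0] acc=43, pass-E 1, pass-S 43
  after 1 — PE[1][1] acc=0, pass-E 0, pass-S 0
  after 2 — PE[0][1] acc=24, pass-E 3, pass-S 24
  after 2 — PE[1][0] acc=31, pass-E 2, pass-S 31
  after 2 — PE[1][1] acc=62, pass-E 1, pass-S 62
  after 3 — PE[0][1] acc=0, pass-E 0, pass-S 0
  after 3 — PE[1][0] acc=0, pass-E 0, pass-S 0
  after 3 — PE[1][1] acc=36, pass-E 2, pass-S 36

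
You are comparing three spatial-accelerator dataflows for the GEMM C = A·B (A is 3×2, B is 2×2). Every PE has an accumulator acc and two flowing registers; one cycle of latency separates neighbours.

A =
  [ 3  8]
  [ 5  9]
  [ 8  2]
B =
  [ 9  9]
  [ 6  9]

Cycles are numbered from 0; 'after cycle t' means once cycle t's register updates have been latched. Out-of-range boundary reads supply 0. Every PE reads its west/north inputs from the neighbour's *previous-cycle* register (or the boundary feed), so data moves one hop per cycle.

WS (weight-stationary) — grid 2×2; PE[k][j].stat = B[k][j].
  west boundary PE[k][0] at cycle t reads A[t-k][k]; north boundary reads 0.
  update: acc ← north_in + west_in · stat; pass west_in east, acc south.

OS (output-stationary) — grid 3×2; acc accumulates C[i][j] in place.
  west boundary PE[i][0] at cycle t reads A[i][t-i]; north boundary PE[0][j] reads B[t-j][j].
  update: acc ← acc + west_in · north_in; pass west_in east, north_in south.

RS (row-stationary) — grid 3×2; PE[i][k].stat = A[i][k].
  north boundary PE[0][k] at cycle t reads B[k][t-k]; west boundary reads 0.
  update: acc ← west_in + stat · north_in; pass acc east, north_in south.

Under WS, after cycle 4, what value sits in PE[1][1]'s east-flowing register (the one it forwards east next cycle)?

register = 2

WS on a 2×2 grid — tracing PE[1][1] and its feeders:
  c0 r0c1: 0 / 0 / 0
  c0 r1c0: 0 / 0 / 0
  c0 r1c1: 0 / 0 / 0
  c1 r0c1: 27 / 3 / 27
  c1 r1c0: 75 / 8 / 75
  c1 r1c1: 0 / 0 / 0
  c2 r0c1: 45 / 5 / 45
  c2 r1c0: 99 / 9 / 99
  c2 r1c1: 99 / 8 / 99
  c3 r0c1: 72 / 8 / 72
  c3 r1c0: 84 / 2 / 84
  c3 r1c1: 126 / 9 / 126
  c4 r0c1: 0 / 0 / 0
  c4 r1c0: 0 / 0 / 0
  c4 r1c1: 90 / 2 / 90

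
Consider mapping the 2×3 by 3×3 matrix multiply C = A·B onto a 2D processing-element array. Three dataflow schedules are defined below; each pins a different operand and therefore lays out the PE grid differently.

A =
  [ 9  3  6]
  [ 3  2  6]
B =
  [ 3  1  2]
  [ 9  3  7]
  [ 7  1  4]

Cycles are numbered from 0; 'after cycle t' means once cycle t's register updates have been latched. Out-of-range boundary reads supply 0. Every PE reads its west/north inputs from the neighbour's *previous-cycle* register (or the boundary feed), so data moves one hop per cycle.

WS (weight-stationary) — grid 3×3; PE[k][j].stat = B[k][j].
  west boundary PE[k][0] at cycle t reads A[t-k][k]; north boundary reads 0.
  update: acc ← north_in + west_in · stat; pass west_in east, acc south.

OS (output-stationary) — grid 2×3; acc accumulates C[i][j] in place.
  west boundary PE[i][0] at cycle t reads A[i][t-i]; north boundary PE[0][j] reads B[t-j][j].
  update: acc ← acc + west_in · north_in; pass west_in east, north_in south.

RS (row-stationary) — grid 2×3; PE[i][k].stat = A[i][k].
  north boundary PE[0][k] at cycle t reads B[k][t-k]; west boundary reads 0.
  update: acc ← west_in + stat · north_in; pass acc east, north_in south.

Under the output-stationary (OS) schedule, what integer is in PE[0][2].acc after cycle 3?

OS 2×3: PE[0][2] cycle-by-cycle (with neighbour feeds):
  c0 r0c1: 0 / 0 / 0
  c0 r0c2: 0 / 0 / 0
  c1 r0c1: 9 / 9 / 1
  c1 r0c2: 0 / 0 / 0
  c2 r0c1: 18 / 3 / 3
  c2 r0c2: 18 / 9 / 2
  c3 r0c1: 24 / 6 / 1
  c3 r0c2: 39 / 3 / 7

PE[0][2].acc = 39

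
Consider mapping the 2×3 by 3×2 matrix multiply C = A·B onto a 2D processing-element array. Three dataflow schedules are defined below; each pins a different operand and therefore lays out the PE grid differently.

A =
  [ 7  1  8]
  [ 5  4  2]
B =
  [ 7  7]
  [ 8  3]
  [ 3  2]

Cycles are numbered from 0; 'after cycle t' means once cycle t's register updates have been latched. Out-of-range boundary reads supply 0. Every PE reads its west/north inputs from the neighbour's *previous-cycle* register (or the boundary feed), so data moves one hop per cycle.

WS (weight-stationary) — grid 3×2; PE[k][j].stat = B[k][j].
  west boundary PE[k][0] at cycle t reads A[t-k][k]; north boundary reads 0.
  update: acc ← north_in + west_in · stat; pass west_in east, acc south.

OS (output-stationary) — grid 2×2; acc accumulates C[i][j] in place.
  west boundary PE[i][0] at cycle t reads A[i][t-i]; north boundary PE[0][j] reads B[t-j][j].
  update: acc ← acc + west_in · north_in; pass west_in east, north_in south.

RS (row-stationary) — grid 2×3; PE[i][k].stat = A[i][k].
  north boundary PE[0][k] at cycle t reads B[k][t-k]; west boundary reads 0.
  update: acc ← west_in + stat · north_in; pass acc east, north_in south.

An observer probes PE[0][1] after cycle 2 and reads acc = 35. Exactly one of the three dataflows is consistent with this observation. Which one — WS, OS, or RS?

dataflow = WS

WS (3×2 grid), PE[0][1]:
  t=0 PE[0][1]: acc=0 h=0 v=0
  t=1 PE[0][1]: acc=49 h=7 v=49
  t=2 PE[0][1]: acc=35 h=5 v=35
OS (2×2 grid), PE[0][1]:
  t=0 PE[0][1]: acc=0 h=0 v=0
  t=1 PE[0][1]: acc=49 h=7 v=7
  t=2 PE[0][1]: acc=52 h=1 v=3
RS (2×3 grid), PE[0][1]:
  t=0 PE[0][1]: acc=0 h=0 v=0
  t=1 PE[0][1]: acc=57 h=57 v=8
  t=2 PE[0][1]: acc=52 h=52 v=3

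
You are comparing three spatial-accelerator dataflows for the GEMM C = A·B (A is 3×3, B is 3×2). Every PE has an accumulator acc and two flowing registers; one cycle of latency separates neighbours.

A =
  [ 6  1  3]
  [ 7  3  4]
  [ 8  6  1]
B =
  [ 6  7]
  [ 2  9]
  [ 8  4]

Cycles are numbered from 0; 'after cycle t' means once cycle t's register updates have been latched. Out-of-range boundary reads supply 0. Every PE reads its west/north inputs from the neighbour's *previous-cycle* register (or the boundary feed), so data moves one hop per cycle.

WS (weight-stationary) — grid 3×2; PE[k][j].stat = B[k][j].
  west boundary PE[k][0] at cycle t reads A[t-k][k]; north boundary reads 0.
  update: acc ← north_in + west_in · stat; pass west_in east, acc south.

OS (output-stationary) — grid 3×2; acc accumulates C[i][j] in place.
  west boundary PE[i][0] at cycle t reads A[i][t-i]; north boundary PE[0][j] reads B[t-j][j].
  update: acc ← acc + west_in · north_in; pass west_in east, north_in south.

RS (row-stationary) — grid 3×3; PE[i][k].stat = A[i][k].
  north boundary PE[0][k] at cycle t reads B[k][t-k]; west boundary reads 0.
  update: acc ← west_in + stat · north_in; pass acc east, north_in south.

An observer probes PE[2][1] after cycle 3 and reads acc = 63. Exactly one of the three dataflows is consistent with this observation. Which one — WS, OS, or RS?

dataflow = WS

WS [3×2] PE[2][1] across cycles:
  t=0 PE[2][1]: acc=0 h=0 v=0
  t=1 PE[2][1]: acc=0 h=0 v=0
  t=2 PE[2][1]: acc=0 h=0 v=0
  t=3 PE[2][1]: acc=63 h=3 v=63
OS [3×2] PE[2][1] across cycles:
  t=0 PE[2][1]: acc=0 h=0 v=0
  t=1 PE[2][1]: acc=0 h=0 v=0
  t=2 PE[2][1]: acc=0 h=0 v=0
  t=3 PE[2][1]: acc=56 h=8 v=7
RS [3×3] PE[2][1] across cycles:
  t=0 PE[2][1]: acc=0 h=0 v=0
  t=1 PE[2][1]: acc=0 h=0 v=0
  t=2 PE[2][1]: acc=0 h=0 v=0
  t=3 PE[2][1]: acc=60 h=60 v=2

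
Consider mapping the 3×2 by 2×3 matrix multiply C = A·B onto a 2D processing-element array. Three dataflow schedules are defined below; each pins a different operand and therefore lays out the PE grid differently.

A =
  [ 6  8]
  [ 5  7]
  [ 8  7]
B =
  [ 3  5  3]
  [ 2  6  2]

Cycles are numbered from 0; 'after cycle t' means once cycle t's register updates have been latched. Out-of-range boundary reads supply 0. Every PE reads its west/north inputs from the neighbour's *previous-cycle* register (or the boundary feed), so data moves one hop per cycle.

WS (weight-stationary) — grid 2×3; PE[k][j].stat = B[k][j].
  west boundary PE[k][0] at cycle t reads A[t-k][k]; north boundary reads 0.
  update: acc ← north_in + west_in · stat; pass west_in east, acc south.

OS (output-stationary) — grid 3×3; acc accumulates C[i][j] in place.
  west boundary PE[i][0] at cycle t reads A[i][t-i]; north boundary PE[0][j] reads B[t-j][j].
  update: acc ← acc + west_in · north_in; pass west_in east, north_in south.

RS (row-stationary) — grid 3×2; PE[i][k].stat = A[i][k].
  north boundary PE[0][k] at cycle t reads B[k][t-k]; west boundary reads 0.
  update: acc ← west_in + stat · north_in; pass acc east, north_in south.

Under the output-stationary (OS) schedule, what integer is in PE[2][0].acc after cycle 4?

Tracing OS — 3×3 array, target PE[2][0]:
  [0] (1,0) acc=0 (h:0 v:0)
  [0] (2,0) acc=0 (h:0 v:0)
  [1] (1,0) acc=15 (h:5 v:3)
  [1] (2,0) acc=0 (h:0 v:0)
  [2] (1,0) acc=29 (h:7 v:2)
  [2] (2,0) acc=24 (h:8 v:3)
  [3] (1,0) acc=29 (h:0 v:0)
  [3] (2,0) acc=38 (h:7 v:2)
  [4] (1,0) acc=29 (h:0 v:0)
  [4] (2,0) acc=38 (h:0 v:0)

PE[2][0].acc = 38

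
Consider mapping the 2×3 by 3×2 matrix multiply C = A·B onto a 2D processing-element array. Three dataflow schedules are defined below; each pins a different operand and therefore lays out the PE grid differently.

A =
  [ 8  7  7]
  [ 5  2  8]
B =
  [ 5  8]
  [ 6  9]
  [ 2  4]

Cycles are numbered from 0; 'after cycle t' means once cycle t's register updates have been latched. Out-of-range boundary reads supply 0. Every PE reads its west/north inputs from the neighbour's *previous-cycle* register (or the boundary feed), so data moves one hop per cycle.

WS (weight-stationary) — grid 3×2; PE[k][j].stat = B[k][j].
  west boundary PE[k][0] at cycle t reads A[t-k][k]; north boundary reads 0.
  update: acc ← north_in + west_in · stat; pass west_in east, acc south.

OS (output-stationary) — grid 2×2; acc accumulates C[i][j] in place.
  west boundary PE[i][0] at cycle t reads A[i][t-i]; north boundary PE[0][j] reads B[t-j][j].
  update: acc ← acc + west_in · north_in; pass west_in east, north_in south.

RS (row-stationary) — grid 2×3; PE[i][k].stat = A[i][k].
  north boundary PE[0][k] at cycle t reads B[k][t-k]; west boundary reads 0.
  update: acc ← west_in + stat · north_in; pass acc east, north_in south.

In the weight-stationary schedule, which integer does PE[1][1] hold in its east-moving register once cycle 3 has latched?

WS 3×2: PE[1][1] cycle-by-cycle (with neighbour feeds):
  cycle 0: PE[0][1] → acc 0, east 0, south 0
  cycle 0: PE[1][0] → acc 0, east 0, south 0
  cycle 0: PE[1][1] → acc 0, east 0, south 0
  cycle 1: PE[0][1] → acc 64, east 8, south 64
  cycle 1: PE[1][0] → acc 82, east 7, south 82
  cycle 1: PE[1][1] → acc 0, east 0, south 0
  cycle 2: PE[0][1] → acc 40, east 5, south 40
  cycle 2: PE[1][0] → acc 37, east 2, south 37
  cycle 2: PE[1][1] → acc 127, east 7, south 127
  cycle 3: PE[0][1] → acc 0, east 0, south 0
  cycle 3: PE[1][0] → acc 0, east 0, south 0
  cycle 3: PE[1][1] → acc 58, east 2, south 58

register = 2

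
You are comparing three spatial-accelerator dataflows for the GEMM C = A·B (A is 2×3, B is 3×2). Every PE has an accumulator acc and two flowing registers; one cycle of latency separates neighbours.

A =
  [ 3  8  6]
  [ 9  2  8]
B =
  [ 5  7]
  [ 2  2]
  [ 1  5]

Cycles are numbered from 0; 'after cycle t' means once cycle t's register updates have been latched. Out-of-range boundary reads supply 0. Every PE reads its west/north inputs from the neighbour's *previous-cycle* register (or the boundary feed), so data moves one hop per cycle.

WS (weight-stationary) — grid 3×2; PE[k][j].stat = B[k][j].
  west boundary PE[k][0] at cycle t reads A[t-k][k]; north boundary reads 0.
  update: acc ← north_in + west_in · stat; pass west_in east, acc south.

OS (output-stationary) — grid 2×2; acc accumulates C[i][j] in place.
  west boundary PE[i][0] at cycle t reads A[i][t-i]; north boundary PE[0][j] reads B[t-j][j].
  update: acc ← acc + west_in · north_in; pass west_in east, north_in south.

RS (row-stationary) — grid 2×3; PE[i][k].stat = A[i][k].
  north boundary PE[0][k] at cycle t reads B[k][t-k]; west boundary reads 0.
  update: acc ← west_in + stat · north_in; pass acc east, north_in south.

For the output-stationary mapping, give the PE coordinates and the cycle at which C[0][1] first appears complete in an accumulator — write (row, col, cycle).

OS: C[0][1] accumulates in PE[0][1]:
  c0 r0c1: 0 / 0 / 0
  c1 r0c1: 21 / 3 / 7
  c2 r0c1: 37 / 8 / 2
  c3 r0c1: 67 / 6 / 5

(row, col, cycle) = (0, 1, 3)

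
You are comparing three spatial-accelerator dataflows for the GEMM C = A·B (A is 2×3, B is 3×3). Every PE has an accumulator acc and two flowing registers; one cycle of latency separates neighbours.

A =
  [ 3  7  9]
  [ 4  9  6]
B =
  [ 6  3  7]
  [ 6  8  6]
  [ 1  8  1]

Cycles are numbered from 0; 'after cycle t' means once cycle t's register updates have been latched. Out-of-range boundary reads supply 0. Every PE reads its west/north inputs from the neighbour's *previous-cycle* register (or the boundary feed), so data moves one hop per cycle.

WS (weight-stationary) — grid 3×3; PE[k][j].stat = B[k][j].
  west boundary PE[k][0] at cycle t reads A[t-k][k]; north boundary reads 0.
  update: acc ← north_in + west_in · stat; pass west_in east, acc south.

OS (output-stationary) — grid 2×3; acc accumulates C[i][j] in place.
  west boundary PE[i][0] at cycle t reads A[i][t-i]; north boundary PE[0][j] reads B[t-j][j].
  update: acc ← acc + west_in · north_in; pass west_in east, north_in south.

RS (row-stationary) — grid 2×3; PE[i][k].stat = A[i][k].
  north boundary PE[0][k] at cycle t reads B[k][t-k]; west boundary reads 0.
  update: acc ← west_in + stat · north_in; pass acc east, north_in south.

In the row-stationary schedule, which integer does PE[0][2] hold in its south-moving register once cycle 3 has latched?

register = 8

RS 2×3: PE[0][2] cycle-by-cycle (with neighbour feeds):
  after 0 — PE[0][1] acc=0, pass-E 0, pass-S 0
  after 0 — PE[0][2] acc=0, pass-E 0, pass-S 0
  after 1 — PE[0][1] acc=60, pass-E 60, pass-S 6
  after 1 — PE[0][2] acc=0, pass-E 0, pass-S 0
  after 2 — PE[0][1] acc=65, pass-E 65, pass-S 8
  after 2 — PE[0][2] acc=69, pass-E 69, pass-S 1
  after 3 — PE[0][1] acc=63, pass-E 63, pass-S 6
  after 3 — PE[0][2] acc=137, pass-E 137, pass-S 8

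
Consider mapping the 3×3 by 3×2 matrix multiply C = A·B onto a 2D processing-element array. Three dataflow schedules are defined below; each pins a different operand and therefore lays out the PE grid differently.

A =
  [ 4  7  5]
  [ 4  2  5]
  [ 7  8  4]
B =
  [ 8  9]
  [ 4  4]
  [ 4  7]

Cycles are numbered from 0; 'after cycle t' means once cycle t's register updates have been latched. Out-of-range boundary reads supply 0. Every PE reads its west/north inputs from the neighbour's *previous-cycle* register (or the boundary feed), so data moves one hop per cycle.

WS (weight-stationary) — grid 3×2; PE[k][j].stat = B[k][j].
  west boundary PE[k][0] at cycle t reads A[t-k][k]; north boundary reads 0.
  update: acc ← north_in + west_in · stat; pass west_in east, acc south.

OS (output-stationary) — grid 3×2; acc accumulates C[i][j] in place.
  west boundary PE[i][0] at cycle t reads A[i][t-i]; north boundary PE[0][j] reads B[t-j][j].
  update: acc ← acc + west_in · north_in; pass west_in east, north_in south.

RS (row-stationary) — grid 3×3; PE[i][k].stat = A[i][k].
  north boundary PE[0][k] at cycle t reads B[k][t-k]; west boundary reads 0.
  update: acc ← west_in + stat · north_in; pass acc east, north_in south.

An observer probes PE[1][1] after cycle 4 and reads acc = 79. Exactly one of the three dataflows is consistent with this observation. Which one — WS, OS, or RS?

dataflow = OS

— WS: 3×2; PE[1][1] trace:
  c0 r1c1: 0 / 0 / 0
  c1 r1c1: 0 / 0 / 0
  c2 r1c1: 64 / 7 / 64
  c3 r1c1: 44 / 2 / 44
  c4 r1c1: 95 / 8 / 95
— OS: 3×2; PE[1][1] trace:
  c0 r1c1: 0 / 0 / 0
  c1 r1c1: 0 / 0 / 0
  c2 r1c1: 36 / 4 / 9
  c3 r1c1: 44 / 2 / 4
  c4 r1c1: 79 / 5 / 7
— RS: 3×3; PE[1][1] trace:
  c0 r1c1: 0 / 0 / 0
  c1 r1c1: 0 / 0 / 0
  c2 r1c1: 40 / 40 / 4
  c3 r1c1: 44 / 44 / 4
  c4 r1c1: 0 / 0 / 0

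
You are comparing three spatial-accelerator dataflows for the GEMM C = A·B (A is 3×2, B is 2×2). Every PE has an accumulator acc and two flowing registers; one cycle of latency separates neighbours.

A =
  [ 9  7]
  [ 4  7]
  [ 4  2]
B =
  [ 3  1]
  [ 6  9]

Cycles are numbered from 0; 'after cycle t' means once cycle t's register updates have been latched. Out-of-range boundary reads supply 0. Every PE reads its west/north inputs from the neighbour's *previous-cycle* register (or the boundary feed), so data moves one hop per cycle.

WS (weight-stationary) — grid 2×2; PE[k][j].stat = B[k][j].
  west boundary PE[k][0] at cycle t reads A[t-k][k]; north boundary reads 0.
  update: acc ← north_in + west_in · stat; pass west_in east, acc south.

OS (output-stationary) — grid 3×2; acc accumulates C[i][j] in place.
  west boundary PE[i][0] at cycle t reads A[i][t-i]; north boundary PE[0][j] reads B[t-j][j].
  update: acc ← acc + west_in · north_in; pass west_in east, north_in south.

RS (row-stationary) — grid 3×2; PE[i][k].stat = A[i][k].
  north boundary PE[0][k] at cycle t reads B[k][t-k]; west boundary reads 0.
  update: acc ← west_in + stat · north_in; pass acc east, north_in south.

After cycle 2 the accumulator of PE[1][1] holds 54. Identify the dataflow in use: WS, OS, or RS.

dataflow = RS

— WS: 2×2; PE[1][1] trace:
  step 0 · PE1,1: acc=0; fwd→0 fwd↓0
  step 1 · PE1,1: acc=0; fwd→0 fwd↓0
  step 2 · PE1,1: acc=72; fwd→7 fwd↓72
— OS: 3×2; PE[1][1] trace:
  step 0 · PE1,1: acc=0; fwd→0 fwd↓0
  step 1 · PE1,1: acc=0; fwd→0 fwd↓0
  step 2 · PE1,1: acc=4; fwd→4 fwd↓1
— RS: 3×2; PE[1][1] trace:
  step 0 · PE1,1: acc=0; fwd→0 fwd↓0
  step 1 · PE1,1: acc=0; fwd→0 fwd↓0
  step 2 · PE1,1: acc=54; fwd→54 fwd↓6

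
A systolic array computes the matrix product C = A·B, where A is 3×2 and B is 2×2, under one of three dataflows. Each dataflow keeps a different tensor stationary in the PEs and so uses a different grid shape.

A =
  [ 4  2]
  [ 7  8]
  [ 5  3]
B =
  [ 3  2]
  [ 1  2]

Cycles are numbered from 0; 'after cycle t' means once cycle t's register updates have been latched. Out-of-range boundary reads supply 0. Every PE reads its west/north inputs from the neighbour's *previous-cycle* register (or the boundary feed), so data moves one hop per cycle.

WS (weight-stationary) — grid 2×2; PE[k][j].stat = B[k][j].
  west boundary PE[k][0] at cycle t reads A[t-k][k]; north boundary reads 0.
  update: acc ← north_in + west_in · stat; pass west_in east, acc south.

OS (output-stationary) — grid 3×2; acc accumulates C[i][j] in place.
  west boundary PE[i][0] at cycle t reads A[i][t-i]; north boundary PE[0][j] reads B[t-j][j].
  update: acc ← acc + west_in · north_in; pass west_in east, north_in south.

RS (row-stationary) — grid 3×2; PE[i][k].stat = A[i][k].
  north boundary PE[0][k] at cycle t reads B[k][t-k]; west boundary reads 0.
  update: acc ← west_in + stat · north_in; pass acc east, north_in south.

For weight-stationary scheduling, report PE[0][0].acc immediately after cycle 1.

PE[0][0].acc = 21

WS 2×2: PE[0][0] cycle-by-cycle (with neighbour feeds):
  t=0 PE[0][0]: acc=12 h=4 v=12
  t=1 PE[0][0]: acc=21 h=7 v=21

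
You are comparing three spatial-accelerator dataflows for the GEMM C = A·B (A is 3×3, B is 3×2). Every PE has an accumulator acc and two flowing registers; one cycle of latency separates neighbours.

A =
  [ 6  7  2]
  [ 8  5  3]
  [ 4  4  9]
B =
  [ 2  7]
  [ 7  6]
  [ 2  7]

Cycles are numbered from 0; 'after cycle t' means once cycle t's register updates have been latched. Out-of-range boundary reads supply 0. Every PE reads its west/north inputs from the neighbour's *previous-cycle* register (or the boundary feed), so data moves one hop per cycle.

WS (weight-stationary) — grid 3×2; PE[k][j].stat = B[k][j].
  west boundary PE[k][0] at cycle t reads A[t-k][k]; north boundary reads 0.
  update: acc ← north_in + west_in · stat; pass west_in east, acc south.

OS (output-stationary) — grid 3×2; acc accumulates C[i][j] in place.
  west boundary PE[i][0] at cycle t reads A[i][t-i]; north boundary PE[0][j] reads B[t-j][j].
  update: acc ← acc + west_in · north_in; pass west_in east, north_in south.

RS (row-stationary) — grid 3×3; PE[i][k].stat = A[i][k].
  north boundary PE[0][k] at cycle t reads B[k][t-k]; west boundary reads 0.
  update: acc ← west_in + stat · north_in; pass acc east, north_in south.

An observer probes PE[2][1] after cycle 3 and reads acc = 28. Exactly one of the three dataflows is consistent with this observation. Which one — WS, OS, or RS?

dataflow = OS

WS (3×2 grid), PE[2][1]:
  @0  [2,1]  acc 0  |  →0  ↓0
  @1  [2,1]  acc 0  |  →0  ↓0
  @2  [2,1]  acc 0  |  →0  ↓0
  @3  [2,1]  acc 98  |  →2  ↓98
OS (3×2 grid), PE[2][1]:
  @0  [2,1]  acc 0  |  →0  ↓0
  @1  [2,1]  acc 0  |  →0  ↓0
  @2  [2,1]  acc 0  |  →0  ↓0
  @3  [2,1]  acc 28  |  →4  ↓7
RS (3×3 grid), PE[2][1]:
  @0  [2,1]  acc 0  |  →0  ↓0
  @1  [2,1]  acc 0  |  →0  ↓0
  @2  [2,1]  acc 0  |  →0  ↓0
  @3  [2,1]  acc 36  |  →36  ↓7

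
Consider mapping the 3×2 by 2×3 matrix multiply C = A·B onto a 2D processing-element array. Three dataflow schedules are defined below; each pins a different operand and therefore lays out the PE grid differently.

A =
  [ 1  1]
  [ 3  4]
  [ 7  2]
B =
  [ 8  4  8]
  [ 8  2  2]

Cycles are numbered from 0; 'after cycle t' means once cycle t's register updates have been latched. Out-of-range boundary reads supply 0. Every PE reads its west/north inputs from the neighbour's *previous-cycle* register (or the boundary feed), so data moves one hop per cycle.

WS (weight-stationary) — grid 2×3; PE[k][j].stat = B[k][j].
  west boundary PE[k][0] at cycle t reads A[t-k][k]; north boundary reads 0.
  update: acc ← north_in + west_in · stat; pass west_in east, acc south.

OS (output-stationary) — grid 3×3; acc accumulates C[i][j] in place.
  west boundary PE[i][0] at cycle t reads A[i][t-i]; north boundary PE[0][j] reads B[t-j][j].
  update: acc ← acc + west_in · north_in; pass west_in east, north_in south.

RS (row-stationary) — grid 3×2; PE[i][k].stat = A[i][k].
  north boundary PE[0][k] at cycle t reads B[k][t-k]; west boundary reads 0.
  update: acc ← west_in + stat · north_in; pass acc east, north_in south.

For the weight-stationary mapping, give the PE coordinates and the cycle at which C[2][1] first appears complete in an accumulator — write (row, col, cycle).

(row, col, cycle) = (1, 1, 4)

WS: C[2][1] accumulates in PE[1][1]:
  [0] (1,1) acc=0 (h:0 v:0)
  [1] (1,1) acc=0 (h:0 v:0)
  [2] (1,1) acc=6 (h:1 v:6)
  [3] (1,1) acc=20 (h:4 v:20)
  [4] (1,1) acc=32 (h:2 v:32)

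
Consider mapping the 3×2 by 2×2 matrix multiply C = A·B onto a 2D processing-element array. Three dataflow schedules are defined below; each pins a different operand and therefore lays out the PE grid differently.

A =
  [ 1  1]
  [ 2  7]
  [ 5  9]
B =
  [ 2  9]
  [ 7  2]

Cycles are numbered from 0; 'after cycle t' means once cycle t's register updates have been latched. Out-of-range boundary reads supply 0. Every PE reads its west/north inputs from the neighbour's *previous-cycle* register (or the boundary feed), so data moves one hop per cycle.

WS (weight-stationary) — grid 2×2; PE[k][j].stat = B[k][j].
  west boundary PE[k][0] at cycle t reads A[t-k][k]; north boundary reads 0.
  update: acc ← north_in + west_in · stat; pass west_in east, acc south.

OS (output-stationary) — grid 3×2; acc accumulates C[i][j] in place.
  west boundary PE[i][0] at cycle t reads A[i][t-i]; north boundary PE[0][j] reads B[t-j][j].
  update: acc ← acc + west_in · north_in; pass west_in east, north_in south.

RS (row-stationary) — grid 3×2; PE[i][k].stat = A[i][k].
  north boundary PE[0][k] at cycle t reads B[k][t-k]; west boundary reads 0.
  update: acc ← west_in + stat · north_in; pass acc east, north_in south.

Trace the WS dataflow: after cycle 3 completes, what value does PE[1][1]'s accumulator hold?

Tracing WS — 2×2 array, target PE[1][1]:
  cycle 0: PE[0][1] → acc 0, east 0, south 0
  cycle 0: PE[1][0] → acc 0, east 0, south 0
  cycle 0: PE[1][1] → acc 0, east 0, south 0
  cycle 1: PE[0][1] → acc 9, east 1, south 9
  cycle 1: PE[1][0] → acc 9, east 1, south 9
  cycle 1: PE[1][1] → acc 0, east 0, south 0
  cycle 2: PE[0][1] → acc 18, east 2, south 18
  cycle 2: PE[1][0] → acc 53, east 7, south 53
  cycle 2: PE[1][1] → acc 11, east 1, south 11
  cycle 3: PE[0][1] → acc 45, east 5, south 45
  cycle 3: PE[1][0] → acc 73, east 9, south 73
  cycle 3: PE[1][1] → acc 32, east 7, south 32

PE[1][1].acc = 32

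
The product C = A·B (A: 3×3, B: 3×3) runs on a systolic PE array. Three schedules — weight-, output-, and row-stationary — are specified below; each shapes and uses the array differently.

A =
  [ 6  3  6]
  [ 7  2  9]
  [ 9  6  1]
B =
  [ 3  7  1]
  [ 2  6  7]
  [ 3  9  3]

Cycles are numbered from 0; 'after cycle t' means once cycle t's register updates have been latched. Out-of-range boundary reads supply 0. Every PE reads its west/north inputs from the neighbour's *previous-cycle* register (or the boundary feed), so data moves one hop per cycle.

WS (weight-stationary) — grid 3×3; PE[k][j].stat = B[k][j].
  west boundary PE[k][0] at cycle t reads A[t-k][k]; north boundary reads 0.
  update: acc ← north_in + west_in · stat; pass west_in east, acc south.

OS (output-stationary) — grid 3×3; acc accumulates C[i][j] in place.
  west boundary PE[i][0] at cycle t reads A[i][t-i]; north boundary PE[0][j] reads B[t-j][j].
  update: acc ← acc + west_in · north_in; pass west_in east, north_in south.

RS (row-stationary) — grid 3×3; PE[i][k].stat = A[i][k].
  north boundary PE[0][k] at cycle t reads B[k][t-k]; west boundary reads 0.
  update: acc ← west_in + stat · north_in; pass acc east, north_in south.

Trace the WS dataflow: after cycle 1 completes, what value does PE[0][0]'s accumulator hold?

Tracing WS — 3×3 array, target PE[0][0]:
  @0  [0,0]  acc 18  |  →6  ↓18
  @1  [0,0]  acc 21  |  →7  ↓21

PE[0][0].acc = 21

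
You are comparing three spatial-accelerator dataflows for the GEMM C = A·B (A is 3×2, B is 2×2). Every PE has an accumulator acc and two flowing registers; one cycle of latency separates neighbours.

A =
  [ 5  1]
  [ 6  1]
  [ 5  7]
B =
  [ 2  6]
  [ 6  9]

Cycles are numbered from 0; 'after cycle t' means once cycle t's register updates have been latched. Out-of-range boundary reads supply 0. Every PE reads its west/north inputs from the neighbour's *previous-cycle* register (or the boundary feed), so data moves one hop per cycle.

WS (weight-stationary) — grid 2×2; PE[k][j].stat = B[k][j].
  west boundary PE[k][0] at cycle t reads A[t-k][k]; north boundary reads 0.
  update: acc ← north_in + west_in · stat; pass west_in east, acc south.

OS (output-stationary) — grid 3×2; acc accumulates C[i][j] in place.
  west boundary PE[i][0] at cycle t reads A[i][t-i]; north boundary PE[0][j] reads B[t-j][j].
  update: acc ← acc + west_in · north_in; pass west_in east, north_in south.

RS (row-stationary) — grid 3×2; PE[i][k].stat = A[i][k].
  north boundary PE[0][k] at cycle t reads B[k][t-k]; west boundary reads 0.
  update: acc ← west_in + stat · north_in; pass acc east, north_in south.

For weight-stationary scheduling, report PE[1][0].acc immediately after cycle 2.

PE[1][0].acc = 18

WS on a 2×2 grid — tracing PE[1][0] and its feeders:
  after 0 — PE[0][0] acc=10, pass-E 5, pass-S 10
  after 0 — PE[1][0] acc=0, pass-E 0, pass-S 0
  after 1 — PE[0][0] acc=12, pass-E 6, pass-S 12
  after 1 — PE[1][0] acc=16, pass-E 1, pass-S 16
  after 2 — PE[0][0] acc=10, pass-E 5, pass-S 10
  after 2 — PE[1][0] acc=18, pass-E 1, pass-S 18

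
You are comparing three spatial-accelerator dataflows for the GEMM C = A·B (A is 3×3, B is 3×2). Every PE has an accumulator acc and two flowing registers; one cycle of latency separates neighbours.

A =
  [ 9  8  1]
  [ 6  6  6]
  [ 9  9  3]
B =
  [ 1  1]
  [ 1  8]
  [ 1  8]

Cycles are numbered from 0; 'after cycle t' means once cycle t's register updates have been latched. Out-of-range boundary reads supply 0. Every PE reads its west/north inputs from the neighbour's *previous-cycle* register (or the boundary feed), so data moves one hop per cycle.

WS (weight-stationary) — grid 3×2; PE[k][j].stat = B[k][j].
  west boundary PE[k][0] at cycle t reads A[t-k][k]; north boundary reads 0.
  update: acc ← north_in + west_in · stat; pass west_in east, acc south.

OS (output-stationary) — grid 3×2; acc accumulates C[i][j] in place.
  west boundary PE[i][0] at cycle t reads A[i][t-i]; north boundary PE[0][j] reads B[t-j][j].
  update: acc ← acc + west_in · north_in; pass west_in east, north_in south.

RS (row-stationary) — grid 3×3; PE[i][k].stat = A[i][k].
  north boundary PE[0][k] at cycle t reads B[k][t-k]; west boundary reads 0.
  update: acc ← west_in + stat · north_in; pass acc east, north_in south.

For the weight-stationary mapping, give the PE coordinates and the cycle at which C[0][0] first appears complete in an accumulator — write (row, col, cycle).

WS — PE[2][0] is where C[0][0] collects:
  [0] (2,0) acc=0 (h:0 v:0)
  [1] (2,0) acc=0 (h:0 v:0)
  [2] (2,0) acc=18 (h:1 v:18)

(row, col, cycle) = (2, 0, 2)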